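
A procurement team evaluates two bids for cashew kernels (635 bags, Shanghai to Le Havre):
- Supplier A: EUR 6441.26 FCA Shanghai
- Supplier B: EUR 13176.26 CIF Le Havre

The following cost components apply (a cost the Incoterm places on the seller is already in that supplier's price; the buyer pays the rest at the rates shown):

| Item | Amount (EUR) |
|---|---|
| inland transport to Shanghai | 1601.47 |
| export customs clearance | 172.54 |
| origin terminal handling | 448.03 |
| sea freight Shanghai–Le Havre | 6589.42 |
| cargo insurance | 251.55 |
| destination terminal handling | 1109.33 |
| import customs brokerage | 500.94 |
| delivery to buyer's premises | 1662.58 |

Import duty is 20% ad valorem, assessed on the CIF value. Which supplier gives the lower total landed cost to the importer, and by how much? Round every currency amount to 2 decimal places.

Supplier A (FCA):
CIF value = FCA price + origin terminal + freight + insurance = 6441.26 + 448.03 + 6589.42 + 251.55 = 13730.26
Import duty = 13730.26 × 20% = 2746.05
Buyer bears (A): 448.03 + 6589.42 + 251.55 + 1109.33 + 500.94 + 1662.58 = 10561.85
Landed cost (A) = invoice 6441.26 + 10561.85 + duty 2746.05 = 19749.16
Supplier B (CIF):
The CIF price already equals the CIF value: 13176.26
Import duty = 13176.26 × 20% = 2635.25
Buyer bears (B): 1109.33 + 500.94 + 1662.58 = 3272.85
Landed cost (B) = invoice 13176.26 + 3272.85 + duty 2635.25 = 19084.36
Difference = |19749.16 − 19084.36| = 664.80

Supplier B is cheaper by EUR 664.80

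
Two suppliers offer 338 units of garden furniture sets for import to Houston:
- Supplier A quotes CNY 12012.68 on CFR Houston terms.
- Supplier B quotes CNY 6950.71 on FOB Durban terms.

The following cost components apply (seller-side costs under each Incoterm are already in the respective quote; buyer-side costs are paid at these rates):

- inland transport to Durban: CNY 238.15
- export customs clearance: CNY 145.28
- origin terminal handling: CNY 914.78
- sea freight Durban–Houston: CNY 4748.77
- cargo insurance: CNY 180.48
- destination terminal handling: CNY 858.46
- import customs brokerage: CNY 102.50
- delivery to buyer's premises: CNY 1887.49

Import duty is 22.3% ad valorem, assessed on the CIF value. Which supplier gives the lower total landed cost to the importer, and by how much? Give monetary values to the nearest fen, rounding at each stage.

Supplier B is cheaper by CNY 383.04

Supplier A (CFR):
CIF value = CFR price + insurance = 12012.68 + 180.48 = 12193.16
Import duty = 12193.16 × 22.3% = 2719.07
Buyer bears (A): 180.48 + 858.46 + 102.50 + 1887.49 = 3028.93
Landed cost (A) = invoice 12012.68 + 3028.93 + duty 2719.07 = 17760.68
Supplier B (FOB):
CIF value = FOB price + freight + insurance = 6950.71 + 4748.77 + 180.48 = 11879.96
Import duty = 11879.96 × 22.3% = 2649.23
Buyer bears (B): 4748.77 + 180.48 + 858.46 + 102.50 + 1887.49 = 7777.70
Landed cost (B) = invoice 6950.71 + 7777.70 + duty 2649.23 = 17377.64
Difference = |17760.68 − 17377.64| = 383.04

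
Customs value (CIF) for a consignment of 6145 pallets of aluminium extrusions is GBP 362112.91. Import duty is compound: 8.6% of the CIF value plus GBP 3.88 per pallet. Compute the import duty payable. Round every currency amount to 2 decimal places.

Ad valorem component: 362112.91 × 8.6% = 31141.71
Specific component: 6145 × 3.88 = 23842.60
Import duty = 31141.71 + 23842.60 = 54984.31

Import duty: GBP 54984.31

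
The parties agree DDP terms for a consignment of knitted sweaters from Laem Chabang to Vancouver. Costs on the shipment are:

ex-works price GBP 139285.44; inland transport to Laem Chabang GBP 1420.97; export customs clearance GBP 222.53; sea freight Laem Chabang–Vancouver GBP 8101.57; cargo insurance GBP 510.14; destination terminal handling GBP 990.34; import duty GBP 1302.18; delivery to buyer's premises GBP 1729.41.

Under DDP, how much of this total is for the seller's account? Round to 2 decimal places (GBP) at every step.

Seller's account: GBP 153562.58

DDP: the seller bears all costs including import duty.
Seller's account: goods 139285.44 + inland to port 1420.97 + export clearance 222.53 + freight 8101.57 + insurance 510.14 + destination terminal 990.34 + duty 1302.18 + delivery 1729.41 = 153562.58
Buyer's account: 0.00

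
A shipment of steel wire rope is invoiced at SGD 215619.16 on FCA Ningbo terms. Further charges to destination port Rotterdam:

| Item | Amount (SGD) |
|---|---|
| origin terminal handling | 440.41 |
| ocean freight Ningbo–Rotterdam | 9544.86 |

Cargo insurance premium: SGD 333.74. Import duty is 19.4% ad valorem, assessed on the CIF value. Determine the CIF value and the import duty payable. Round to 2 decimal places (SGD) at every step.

CIF = FCA price + pre-shipment costs + freight + insurance
CIF = 215619.16 + 440.41 + 9544.86 + 333.74 = 225938.17
Import duty = 225938.17 × 19.4% = 43832.00

CIF value: SGD 225938.17; import duty: SGD 43832.00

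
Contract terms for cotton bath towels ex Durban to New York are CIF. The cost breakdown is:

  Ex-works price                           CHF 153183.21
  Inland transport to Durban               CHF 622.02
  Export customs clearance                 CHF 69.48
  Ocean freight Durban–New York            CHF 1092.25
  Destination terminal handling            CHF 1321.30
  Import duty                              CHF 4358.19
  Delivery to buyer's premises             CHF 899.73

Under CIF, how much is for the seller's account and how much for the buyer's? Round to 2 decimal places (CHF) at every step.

Seller: CHF 154966.96; buyer: CHF 6579.22

CIF: the seller pays costs through ocean freight and marine insurance to the destination port.
Seller's account: goods 153183.21 + inland to port 622.02 + export clearance 69.48 + freight 1092.25 = 154966.96
Buyer's account: destination terminal 1321.30 + duty 4358.19 + delivery 899.73 = 6579.22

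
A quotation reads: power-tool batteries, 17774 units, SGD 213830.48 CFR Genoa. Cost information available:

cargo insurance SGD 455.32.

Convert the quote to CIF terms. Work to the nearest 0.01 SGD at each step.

From CFR to CIF, the seller additionally bears: insurance.
CIF price = 213830.48 + 455.32 = 214285.80

CIF price: SGD 214285.80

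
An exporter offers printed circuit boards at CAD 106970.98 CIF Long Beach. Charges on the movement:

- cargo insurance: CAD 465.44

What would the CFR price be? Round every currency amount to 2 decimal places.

From CIF to CFR, the seller no longer bears: insurance.
CFR price = 106970.98 − 465.44 = 106505.54

CFR price: CAD 106505.54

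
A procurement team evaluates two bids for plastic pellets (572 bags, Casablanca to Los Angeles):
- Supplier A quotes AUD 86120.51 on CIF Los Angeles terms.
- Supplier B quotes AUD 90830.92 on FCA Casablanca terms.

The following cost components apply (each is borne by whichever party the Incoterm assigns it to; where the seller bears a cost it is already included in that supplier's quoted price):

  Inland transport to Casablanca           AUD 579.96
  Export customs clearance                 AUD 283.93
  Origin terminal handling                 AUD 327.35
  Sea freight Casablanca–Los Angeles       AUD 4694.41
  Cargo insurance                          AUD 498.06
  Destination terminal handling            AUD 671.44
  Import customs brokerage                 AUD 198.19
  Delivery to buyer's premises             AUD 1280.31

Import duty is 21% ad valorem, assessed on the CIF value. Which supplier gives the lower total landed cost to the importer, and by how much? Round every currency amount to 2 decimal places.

Supplier A is cheaper by AUD 12378.58

Supplier A (CIF):
The CIF price already equals the CIF value: 86120.51
Import duty = 86120.51 × 21% = 18085.31
Buyer bears (A): 671.44 + 198.19 + 1280.31 = 2149.94
Landed cost (A) = invoice 86120.51 + 2149.94 + duty 18085.31 = 106355.76
Supplier B (FCA):
CIF value = FCA price + origin terminal + freight + insurance = 90830.92 + 327.35 + 4694.41 + 498.06 = 96350.74
Import duty = 96350.74 × 21% = 20233.66
Buyer bears (B): 327.35 + 4694.41 + 498.06 + 671.44 + 198.19 + 1280.31 = 7669.76
Landed cost (B) = invoice 90830.92 + 7669.76 + duty 20233.66 = 118734.34
Difference = |106355.76 − 118734.34| = 12378.58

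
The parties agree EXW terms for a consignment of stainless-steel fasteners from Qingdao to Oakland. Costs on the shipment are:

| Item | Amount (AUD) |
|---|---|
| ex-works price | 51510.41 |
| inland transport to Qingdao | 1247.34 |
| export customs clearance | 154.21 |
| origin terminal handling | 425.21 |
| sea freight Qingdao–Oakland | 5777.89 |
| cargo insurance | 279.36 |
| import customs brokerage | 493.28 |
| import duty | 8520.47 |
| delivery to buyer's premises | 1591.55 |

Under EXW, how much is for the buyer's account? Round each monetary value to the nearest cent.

EXW: the seller makes goods available at their premises; the buyer bears all onward costs.
Seller's account: goods 51510.41 = 51510.41
Buyer's account: inland to port 1247.34 + export clearance 154.21 + origin terminal 425.21 + freight 5777.89 + insurance 279.36 + brokerage 493.28 + duty 8520.47 + delivery 1591.55 = 18489.31

Buyer's account: AUD 18489.31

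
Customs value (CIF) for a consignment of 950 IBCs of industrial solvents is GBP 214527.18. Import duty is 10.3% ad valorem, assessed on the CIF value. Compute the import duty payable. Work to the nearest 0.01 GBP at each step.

Import duty = 214527.18 × 10.3% = 22096.30

Import duty: GBP 22096.30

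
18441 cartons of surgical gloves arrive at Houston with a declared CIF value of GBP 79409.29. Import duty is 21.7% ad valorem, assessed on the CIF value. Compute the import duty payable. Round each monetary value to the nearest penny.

Import duty: GBP 17231.82

Import duty = 79409.29 × 21.7% = 17231.82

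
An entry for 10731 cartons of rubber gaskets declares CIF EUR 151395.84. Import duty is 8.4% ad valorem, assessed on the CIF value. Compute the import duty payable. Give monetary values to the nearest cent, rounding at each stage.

Import duty: EUR 12717.25

Import duty = 151395.84 × 8.4% = 12717.25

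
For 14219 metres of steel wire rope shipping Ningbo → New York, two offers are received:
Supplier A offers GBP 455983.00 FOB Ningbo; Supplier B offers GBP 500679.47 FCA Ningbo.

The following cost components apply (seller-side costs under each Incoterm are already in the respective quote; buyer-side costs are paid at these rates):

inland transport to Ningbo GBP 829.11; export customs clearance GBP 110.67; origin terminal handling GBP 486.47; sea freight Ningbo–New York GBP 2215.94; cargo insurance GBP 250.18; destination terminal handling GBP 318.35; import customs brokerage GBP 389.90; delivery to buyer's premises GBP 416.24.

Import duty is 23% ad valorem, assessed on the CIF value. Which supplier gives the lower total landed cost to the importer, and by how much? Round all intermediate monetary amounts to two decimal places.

Supplier A (FOB):
CIF value = FOB price + freight + insurance = 455983.00 + 2215.94 + 250.18 = 458449.12
Import duty = 458449.12 × 23% = 105443.30
Buyer bears (A): 2215.94 + 250.18 + 318.35 + 389.90 + 416.24 = 3590.61
Landed cost (A) = invoice 455983.00 + 3590.61 + duty 105443.30 = 565016.91
Supplier B (FCA):
CIF value = FCA price + origin terminal + freight + insurance = 500679.47 + 486.47 + 2215.94 + 250.18 = 503632.06
Import duty = 503632.06 × 23% = 115835.37
Buyer bears (B): 486.47 + 2215.94 + 250.18 + 318.35 + 389.90 + 416.24 = 4077.08
Landed cost (B) = invoice 500679.47 + 4077.08 + duty 115835.37 = 620591.92
Difference = |565016.91 − 620591.92| = 55575.01

Supplier A is cheaper by GBP 55575.01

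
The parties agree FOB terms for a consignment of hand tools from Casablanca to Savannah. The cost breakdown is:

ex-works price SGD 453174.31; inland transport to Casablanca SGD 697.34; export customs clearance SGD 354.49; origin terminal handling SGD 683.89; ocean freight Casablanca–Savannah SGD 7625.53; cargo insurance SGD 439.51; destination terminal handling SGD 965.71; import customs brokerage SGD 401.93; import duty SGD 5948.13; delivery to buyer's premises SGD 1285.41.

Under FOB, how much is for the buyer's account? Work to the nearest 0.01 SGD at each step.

FOB: the seller bears costs until goods are on board at the origin port; the buyer bears freight, insurance and all costs thereafter.
Seller's account: goods 453174.31 + inland to port 697.34 + export clearance 354.49 + origin terminal 683.89 = 454910.03
Buyer's account: freight 7625.53 + insurance 439.51 + destination terminal 965.71 + brokerage 401.93 + duty 5948.13 + delivery 1285.41 = 16666.22

Buyer's account: SGD 16666.22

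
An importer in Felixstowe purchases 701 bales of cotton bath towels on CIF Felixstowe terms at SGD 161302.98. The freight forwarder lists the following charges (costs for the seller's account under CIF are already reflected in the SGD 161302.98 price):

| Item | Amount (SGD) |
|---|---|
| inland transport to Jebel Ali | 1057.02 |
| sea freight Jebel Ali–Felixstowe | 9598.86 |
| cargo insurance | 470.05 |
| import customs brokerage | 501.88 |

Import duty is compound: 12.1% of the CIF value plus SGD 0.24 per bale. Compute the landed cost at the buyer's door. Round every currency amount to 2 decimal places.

Total landed cost: SGD 181490.76

CIF: the seller pays costs through ocean freight and marine insurance to the destination port.
Already in the invoice (seller's account under CIF): inland to port, freight, insurance — exclude.
The CIF price already equals the CIF value: 161302.98
Ad valorem component: 161302.98 × 12.1% = 19517.66
Specific component: 701 × 0.24 = 168.24
Import duty = 19517.66 + 168.24 = 19685.90
Buyer bears: brokerage 501.88 + duty 19685.90 = 20187.78
Landed cost = invoice 161302.98 + 20187.78 = 181490.76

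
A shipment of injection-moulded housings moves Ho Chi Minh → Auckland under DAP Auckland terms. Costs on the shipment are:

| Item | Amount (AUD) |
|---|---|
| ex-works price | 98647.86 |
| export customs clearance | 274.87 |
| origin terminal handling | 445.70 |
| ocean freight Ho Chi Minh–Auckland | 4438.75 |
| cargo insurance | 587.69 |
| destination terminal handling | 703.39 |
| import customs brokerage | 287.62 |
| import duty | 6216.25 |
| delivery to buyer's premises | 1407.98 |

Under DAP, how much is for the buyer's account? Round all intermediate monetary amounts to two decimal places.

DAP: the seller bears all costs to the named destination except import duty and clearance.
Seller's account: goods 98647.86 + export clearance 274.87 + origin terminal 445.70 + freight 4438.75 + insurance 587.69 + destination terminal 703.39 + delivery 1407.98 = 106506.24
Buyer's account: brokerage 287.62 + duty 6216.25 = 6503.87

Buyer's account: AUD 6503.87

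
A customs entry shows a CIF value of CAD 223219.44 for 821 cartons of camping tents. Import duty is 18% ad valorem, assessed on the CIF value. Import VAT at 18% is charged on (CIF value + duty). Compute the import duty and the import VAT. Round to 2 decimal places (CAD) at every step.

Import duty = 223219.44 × 18% = 40179.50
VAT base = CIF + duty = 223219.44 + 40179.50 = 263398.94
Import VAT = 263398.94 × 18% = 47411.81

Import duty: CAD 40179.50; import VAT: CAD 47411.81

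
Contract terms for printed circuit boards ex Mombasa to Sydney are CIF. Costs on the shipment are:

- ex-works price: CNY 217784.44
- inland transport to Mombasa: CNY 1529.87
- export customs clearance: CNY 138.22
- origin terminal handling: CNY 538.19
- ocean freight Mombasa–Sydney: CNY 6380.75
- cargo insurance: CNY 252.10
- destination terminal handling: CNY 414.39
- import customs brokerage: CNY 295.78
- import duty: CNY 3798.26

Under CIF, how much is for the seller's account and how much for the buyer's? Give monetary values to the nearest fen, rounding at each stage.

Seller: CNY 226623.57; buyer: CNY 4508.43

CIF: the seller pays costs through ocean freight and marine insurance to the destination port.
Seller's account: goods 217784.44 + inland to port 1529.87 + export clearance 138.22 + origin terminal 538.19 + freight 6380.75 + insurance 252.10 = 226623.57
Buyer's account: destination terminal 414.39 + brokerage 295.78 + duty 3798.26 = 4508.43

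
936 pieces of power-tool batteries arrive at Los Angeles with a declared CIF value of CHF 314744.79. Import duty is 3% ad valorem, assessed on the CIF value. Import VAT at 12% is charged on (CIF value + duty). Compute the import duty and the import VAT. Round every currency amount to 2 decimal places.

Import duty = 314744.79 × 3% = 9442.34
VAT base = CIF + duty = 314744.79 + 9442.34 = 324187.13
Import VAT = 324187.13 × 12% = 38902.46

Import duty: CHF 9442.34; import VAT: CHF 38902.46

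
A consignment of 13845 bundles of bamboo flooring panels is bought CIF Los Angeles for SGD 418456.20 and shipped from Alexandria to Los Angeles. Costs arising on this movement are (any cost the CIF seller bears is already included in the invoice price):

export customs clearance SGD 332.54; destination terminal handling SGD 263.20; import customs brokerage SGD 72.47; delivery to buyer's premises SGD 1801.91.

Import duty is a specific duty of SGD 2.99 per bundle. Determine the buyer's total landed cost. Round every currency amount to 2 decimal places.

CIF: the seller pays costs through ocean freight and marine insurance to the destination port.
Already in the invoice (seller's account under CIF): export clearance — exclude.
The CIF price already equals the CIF value: 418456.20
Import duty = 13845 × 2.99 = 41396.55
Buyer bears: destination terminal 263.20 + brokerage 72.47 + delivery 1801.91 + duty 41396.55 = 43534.13
Landed cost = invoice 418456.20 + 43534.13 = 461990.33

Total landed cost: SGD 461990.33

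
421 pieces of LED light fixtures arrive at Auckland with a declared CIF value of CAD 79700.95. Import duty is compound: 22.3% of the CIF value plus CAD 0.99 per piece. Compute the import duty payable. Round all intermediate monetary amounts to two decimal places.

Ad valorem component: 79700.95 × 22.3% = 17773.31
Specific component: 421 × 0.99 = 416.79
Import duty = 17773.31 + 416.79 = 18190.10

Import duty: CAD 18190.10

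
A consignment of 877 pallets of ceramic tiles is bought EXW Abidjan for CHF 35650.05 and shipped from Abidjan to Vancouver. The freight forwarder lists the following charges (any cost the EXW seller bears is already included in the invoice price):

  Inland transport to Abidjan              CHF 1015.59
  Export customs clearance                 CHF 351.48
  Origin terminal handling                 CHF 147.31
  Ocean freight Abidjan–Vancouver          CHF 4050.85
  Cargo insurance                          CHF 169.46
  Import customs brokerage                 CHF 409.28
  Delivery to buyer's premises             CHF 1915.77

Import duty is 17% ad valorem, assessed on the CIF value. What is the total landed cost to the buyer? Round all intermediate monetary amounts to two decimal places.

EXW: the seller makes goods available at their premises; the buyer bears all onward costs.
CIF value = EXW price + inland to port + export clearance + origin terminal + freight + insurance = 35650.05 + 1015.59 + 351.48 + 147.31 + 4050.85 + 169.46 = 41384.74
Import duty = 41384.74 × 17% = 7035.41
Buyer bears: inland to port 1015.59 + export clearance 351.48 + origin terminal 147.31 + freight 4050.85 + insurance 169.46 + brokerage 409.28 + delivery 1915.77 + duty 7035.41 = 15095.15
Landed cost = invoice 35650.05 + 15095.15 = 50745.20

Total landed cost: CHF 50745.20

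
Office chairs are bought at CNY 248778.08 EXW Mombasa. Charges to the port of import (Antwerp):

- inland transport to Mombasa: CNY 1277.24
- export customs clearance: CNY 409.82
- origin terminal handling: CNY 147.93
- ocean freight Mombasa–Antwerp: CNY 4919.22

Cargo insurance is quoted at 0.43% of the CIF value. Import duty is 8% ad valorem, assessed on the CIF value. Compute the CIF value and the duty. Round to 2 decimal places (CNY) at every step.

Let C be the CIF value. C = EXW price + pre-shipment costs + freight + 0.43% × C
C − 0.43% × C = 248778.08 + 1277.24 + 409.82 + 147.93 + 4919.22
0.9957 × C = 255532.29
C = 255532.29 / 0.9957 = 256635.82
Insurance premium = 0.43% × 256635.82 = 1103.53
Import duty = 256635.82 × 8% = 20530.87

CIF value: CNY 256635.82; import duty: CNY 20530.87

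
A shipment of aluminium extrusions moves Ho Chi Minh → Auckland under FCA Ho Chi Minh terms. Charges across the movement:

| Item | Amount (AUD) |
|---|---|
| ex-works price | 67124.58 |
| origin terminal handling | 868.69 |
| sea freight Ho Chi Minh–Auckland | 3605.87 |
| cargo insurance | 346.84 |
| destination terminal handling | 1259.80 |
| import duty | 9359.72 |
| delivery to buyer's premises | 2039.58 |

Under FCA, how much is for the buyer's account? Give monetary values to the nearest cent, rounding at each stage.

Buyer's account: AUD 17480.50

FCA: the seller delivers export-cleared goods to the carrier; the buyer bears costs from that point.
Seller's account: goods 67124.58 = 67124.58
Buyer's account: origin terminal 868.69 + freight 3605.87 + insurance 346.84 + destination terminal 1259.80 + duty 9359.72 + delivery 2039.58 = 17480.50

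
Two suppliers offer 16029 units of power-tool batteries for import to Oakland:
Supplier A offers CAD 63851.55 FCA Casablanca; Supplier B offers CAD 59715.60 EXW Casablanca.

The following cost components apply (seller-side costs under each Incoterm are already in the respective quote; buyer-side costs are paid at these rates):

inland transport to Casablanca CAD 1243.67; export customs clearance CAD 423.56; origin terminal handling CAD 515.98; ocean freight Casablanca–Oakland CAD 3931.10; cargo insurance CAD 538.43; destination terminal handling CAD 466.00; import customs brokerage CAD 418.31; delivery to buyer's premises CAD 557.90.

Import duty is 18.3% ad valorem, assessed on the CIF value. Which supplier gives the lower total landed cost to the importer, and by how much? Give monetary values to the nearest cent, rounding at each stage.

Supplier A (FCA):
CIF value = FCA price + origin terminal + freight + insurance = 63851.55 + 515.98 + 3931.10 + 538.43 = 68837.06
Import duty = 68837.06 × 18.3% = 12597.18
Buyer bears (A): 515.98 + 3931.10 + 538.43 + 466.00 + 418.31 + 557.90 = 6427.72
Landed cost (A) = invoice 63851.55 + 6427.72 + duty 12597.18 = 82876.45
Supplier B (EXW):
CIF value = EXW price + inland to port + export clearance + origin terminal + freight + insurance = 59715.60 + 1243.67 + 423.56 + 515.98 + 3931.10 + 538.43 = 66368.34
Import duty = 66368.34 × 18.3% = 12145.41
Buyer bears (B): 1243.67 + 423.56 + 515.98 + 3931.10 + 538.43 + 466.00 + 418.31 + 557.90 = 8094.95
Landed cost (B) = invoice 59715.60 + 8094.95 + duty 12145.41 = 79955.96
Difference = |82876.45 − 79955.96| = 2920.49

Supplier B is cheaper by CAD 2920.49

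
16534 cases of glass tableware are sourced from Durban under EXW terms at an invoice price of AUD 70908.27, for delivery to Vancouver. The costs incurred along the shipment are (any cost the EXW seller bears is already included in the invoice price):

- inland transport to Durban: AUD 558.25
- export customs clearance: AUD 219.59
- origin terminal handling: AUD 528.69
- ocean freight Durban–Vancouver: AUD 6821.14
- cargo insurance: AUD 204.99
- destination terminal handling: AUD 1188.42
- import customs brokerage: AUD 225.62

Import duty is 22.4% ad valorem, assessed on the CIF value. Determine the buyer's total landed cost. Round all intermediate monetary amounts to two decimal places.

Total landed cost: AUD 98404.94

EXW: the seller makes goods available at their premises; the buyer bears all onward costs.
CIF value = EXW price + inland to port + export clearance + origin terminal + freight + insurance = 70908.27 + 558.25 + 219.59 + 528.69 + 6821.14 + 204.99 = 79240.93
Import duty = 79240.93 × 22.4% = 17749.97
Buyer bears: inland to port 558.25 + export clearance 219.59 + origin terminal 528.69 + freight 6821.14 + insurance 204.99 + destination terminal 1188.42 + brokerage 225.62 + duty 17749.97 = 27496.67
Landed cost = invoice 70908.27 + 27496.67 = 98404.94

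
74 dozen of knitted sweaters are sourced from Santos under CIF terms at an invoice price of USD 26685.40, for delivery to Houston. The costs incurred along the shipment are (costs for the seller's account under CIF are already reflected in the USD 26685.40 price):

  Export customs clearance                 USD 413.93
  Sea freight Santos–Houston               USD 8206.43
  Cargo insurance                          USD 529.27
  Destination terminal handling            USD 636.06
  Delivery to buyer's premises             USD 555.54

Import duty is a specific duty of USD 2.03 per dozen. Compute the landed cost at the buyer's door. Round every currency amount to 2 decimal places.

Total landed cost: USD 28027.22

CIF: the seller pays costs through ocean freight and marine insurance to the destination port.
Already in the invoice (seller's account under CIF): export clearance, freight, insurance — exclude.
The CIF price already equals the CIF value: 26685.40
Import duty = 74 × 2.03 = 150.22
Buyer bears: destination terminal 636.06 + delivery 555.54 + duty 150.22 = 1341.82
Landed cost = invoice 26685.40 + 1341.82 = 28027.22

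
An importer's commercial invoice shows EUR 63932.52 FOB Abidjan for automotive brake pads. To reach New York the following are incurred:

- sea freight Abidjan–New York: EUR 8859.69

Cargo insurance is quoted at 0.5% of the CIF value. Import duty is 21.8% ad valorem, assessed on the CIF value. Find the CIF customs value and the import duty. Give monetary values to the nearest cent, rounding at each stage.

Let C be the CIF value. C = FOB price + freight + 0.5% × C
C − 0.5% × C = 63932.52 + 8859.69
0.995 × C = 72792.21
C = 72792.21 / 0.995 = 73158.00
Insurance premium = 0.5% × 73158.00 = 365.79
Import duty = 73158.00 × 21.8% = 15948.44

CIF value: EUR 73158.00; import duty: EUR 15948.44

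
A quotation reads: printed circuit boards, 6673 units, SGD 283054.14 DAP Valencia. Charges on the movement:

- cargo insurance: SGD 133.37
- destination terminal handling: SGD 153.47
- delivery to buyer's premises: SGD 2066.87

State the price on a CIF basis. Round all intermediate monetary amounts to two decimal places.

Not relevant to the conversion: insurance — on the seller under both DAP and CIF; already in the DAP price and stays in the CIF price.
From DAP to CIF, the seller no longer bears: destination terminal, delivery.
CIF price = 283054.14 − 153.47 − 2066.87 = 280833.80

CIF price: SGD 280833.80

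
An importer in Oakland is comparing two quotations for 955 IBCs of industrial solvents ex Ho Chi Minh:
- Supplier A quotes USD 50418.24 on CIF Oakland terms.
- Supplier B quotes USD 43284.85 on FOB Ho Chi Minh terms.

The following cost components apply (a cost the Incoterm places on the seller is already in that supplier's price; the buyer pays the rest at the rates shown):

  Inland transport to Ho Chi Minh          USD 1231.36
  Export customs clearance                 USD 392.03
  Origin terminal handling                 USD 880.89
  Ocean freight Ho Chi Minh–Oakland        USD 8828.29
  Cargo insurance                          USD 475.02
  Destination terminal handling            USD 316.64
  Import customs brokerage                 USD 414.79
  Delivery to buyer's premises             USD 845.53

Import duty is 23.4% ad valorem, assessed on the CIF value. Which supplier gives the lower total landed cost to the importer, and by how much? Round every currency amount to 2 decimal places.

Supplier A is cheaper by USD 2677.68

Supplier A (CIF):
The CIF price already equals the CIF value: 50418.24
Import duty = 50418.24 × 23.4% = 11797.87
Buyer bears (A): 316.64 + 414.79 + 845.53 = 1576.96
Landed cost (A) = invoice 50418.24 + 1576.96 + duty 11797.87 = 63793.07
Supplier B (FOB):
CIF value = FOB price + freight + insurance = 43284.85 + 8828.29 + 475.02 = 52588.16
Import duty = 52588.16 × 23.4% = 12305.63
Buyer bears (B): 8828.29 + 475.02 + 316.64 + 414.79 + 845.53 = 10880.27
Landed cost (B) = invoice 43284.85 + 10880.27 + duty 12305.63 = 66470.75
Difference = |63793.07 − 66470.75| = 2677.68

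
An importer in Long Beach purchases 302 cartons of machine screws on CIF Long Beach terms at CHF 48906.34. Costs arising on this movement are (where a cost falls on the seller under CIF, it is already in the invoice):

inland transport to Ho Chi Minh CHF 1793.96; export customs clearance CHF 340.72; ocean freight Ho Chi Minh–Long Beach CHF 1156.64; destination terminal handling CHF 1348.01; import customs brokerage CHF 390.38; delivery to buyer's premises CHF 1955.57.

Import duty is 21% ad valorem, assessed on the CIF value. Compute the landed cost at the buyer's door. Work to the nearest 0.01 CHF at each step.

CIF: the seller pays costs through ocean freight and marine insurance to the destination port.
Already in the invoice (seller's account under CIF): inland to port, export clearance, freight — exclude.
The CIF price already equals the CIF value: 48906.34
Import duty = 48906.34 × 21% = 10270.33
Buyer bears: destination terminal 1348.01 + brokerage 390.38 + delivery 1955.57 + duty 10270.33 = 13964.29
Landed cost = invoice 48906.34 + 13964.29 = 62870.63

Total landed cost: CHF 62870.63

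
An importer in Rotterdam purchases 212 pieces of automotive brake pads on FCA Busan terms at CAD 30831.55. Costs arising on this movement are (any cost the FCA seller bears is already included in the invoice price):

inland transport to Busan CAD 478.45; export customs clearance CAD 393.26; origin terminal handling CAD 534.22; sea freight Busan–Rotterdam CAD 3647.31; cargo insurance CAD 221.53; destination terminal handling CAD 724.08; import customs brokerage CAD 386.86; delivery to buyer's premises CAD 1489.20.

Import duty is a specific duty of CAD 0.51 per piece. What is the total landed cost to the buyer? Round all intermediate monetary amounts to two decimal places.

FCA: the seller delivers export-cleared goods to the carrier; the buyer bears costs from that point.
Already in the invoice (seller's account under FCA): inland to port, export clearance — exclude.
CIF value = FCA price + origin terminal + freight + insurance = 30831.55 + 534.22 + 3647.31 + 221.53 = 35234.61
Import duty = 212 × 0.51 = 108.12
Buyer bears: origin terminal 534.22 + freight 3647.31 + insurance 221.53 + destination terminal 724.08 + brokerage 386.86 + delivery 1489.20 + duty 108.12 = 7111.32
Landed cost = invoice 30831.55 + 7111.32 = 37942.87

Total landed cost: CAD 37942.87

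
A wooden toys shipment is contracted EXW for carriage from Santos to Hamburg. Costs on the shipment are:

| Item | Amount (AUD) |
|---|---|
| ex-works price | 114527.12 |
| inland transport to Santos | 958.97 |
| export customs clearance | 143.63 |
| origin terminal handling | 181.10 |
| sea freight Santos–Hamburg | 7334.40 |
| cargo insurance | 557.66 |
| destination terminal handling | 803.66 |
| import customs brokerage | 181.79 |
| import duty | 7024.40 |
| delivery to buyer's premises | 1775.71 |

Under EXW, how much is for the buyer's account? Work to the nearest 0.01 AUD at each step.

Buyer's account: AUD 18961.32

EXW: the seller makes goods available at their premises; the buyer bears all onward costs.
Seller's account: goods 114527.12 = 114527.12
Buyer's account: inland to port 958.97 + export clearance 143.63 + origin terminal 181.10 + freight 7334.40 + insurance 557.66 + destination terminal 803.66 + brokerage 181.79 + duty 7024.40 + delivery 1775.71 = 18961.32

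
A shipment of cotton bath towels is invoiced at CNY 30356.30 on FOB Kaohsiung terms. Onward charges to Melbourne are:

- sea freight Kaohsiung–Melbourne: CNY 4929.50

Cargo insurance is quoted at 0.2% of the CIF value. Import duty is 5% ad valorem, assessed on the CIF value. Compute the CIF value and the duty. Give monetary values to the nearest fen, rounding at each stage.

Let C be the CIF value. C = FOB price + freight + 0.2% × C
C − 0.2% × C = 30356.30 + 4929.50
0.998 × C = 35285.80
C = 35285.80 / 0.998 = 35356.51
Insurance premium = 0.2% × 35356.51 = 70.71
Import duty = 35356.51 × 5% = 1767.83

CIF value: CNY 35356.51; import duty: CNY 1767.83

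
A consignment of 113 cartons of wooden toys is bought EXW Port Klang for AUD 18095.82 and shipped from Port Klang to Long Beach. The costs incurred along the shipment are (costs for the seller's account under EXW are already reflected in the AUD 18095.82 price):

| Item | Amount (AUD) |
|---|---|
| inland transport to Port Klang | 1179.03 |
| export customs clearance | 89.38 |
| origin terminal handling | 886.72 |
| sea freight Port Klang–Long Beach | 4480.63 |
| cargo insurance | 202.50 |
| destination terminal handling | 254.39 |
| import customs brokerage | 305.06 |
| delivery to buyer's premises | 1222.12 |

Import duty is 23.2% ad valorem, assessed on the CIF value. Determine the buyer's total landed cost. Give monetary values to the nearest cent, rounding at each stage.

EXW: the seller makes goods available at their premises; the buyer bears all onward costs.
CIF value = EXW price + inland to port + export clearance + origin terminal + freight + insurance = 18095.82 + 1179.03 + 89.38 + 886.72 + 4480.63 + 202.50 = 24934.08
Import duty = 24934.08 × 23.2% = 5784.71
Buyer bears: inland to port 1179.03 + export clearance 89.38 + origin terminal 886.72 + freight 4480.63 + insurance 202.50 + destination terminal 254.39 + brokerage 305.06 + delivery 1222.12 + duty 5784.71 = 14404.54
Landed cost = invoice 18095.82 + 14404.54 = 32500.36

Total landed cost: AUD 32500.36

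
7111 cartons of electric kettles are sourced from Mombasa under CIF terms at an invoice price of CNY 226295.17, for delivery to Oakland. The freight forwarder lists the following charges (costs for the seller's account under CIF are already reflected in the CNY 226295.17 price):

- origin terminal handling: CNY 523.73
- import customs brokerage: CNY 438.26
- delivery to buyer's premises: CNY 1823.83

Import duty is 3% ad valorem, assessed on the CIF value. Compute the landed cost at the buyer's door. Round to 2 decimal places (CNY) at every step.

Total landed cost: CNY 235346.12

CIF: the seller pays costs through ocean freight and marine insurance to the destination port.
Already in the invoice (seller's account under CIF): origin terminal — exclude.
The CIF price already equals the CIF value: 226295.17
Import duty = 226295.17 × 3% = 6788.86
Buyer bears: brokerage 438.26 + delivery 1823.83 + duty 6788.86 = 9050.95
Landed cost = invoice 226295.17 + 9050.95 = 235346.12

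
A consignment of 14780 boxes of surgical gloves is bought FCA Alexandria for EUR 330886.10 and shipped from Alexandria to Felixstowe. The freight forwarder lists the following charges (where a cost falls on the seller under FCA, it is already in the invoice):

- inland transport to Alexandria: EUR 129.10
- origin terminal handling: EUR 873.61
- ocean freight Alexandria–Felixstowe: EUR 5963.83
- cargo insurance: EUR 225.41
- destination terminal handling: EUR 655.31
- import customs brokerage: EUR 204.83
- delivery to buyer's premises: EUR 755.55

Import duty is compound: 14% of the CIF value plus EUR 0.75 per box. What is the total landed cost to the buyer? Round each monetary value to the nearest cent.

Total landed cost: EUR 397962.49

FCA: the seller delivers export-cleared goods to the carrier; the buyer bears costs from that point.
Already in the invoice (seller's account under FCA): inland to port — exclude.
CIF value = FCA price + origin terminal + freight + insurance = 330886.10 + 873.61 + 5963.83 + 225.41 = 337948.95
Ad valorem component: 337948.95 × 14% = 47312.85
Specific component: 14780 × 0.75 = 11085.00
Import duty = 47312.85 + 11085.00 = 58397.85
Buyer bears: origin terminal 873.61 + freight 5963.83 + insurance 225.41 + destination terminal 655.31 + brokerage 204.83 + delivery 755.55 + duty 58397.85 = 67076.39
Landed cost = invoice 330886.10 + 67076.39 = 397962.49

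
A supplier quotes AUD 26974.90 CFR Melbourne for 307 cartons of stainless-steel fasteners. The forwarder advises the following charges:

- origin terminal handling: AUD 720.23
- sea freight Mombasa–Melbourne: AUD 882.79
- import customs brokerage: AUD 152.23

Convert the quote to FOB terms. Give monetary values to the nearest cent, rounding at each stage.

Not relevant to the conversion: origin terminal — on the seller under both CFR and FOB; already in the CFR price and stays in the FOB price. brokerage — on the buyer under both terms; not part of either seller's price.
From CFR to FOB, the seller no longer bears: freight.
FOB price = 26974.90 − 882.79 = 26092.11

FOB price: AUD 26092.11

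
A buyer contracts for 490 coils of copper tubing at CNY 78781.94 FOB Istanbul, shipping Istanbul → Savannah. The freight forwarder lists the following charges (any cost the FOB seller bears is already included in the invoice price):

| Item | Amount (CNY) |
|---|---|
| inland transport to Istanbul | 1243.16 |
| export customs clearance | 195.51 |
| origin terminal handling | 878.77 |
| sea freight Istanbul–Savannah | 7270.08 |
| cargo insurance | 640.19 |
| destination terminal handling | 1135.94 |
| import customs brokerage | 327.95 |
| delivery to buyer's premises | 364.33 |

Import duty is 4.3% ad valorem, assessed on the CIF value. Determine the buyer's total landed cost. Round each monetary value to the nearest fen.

Total landed cost: CNY 92248.20

FOB: the seller bears costs until goods are on board at the origin port; the buyer bears freight, insurance and all costs thereafter.
Already in the invoice (seller's account under FOB): inland to port, export clearance, origin terminal — exclude.
CIF value = FOB price + freight + insurance = 78781.94 + 7270.08 + 640.19 = 86692.21
Import duty = 86692.21 × 4.3% = 3727.77
Buyer bears: freight 7270.08 + insurance 640.19 + destination terminal 1135.94 + brokerage 327.95 + delivery 364.33 + duty 3727.77 = 13466.26
Landed cost = invoice 78781.94 + 13466.26 = 92248.20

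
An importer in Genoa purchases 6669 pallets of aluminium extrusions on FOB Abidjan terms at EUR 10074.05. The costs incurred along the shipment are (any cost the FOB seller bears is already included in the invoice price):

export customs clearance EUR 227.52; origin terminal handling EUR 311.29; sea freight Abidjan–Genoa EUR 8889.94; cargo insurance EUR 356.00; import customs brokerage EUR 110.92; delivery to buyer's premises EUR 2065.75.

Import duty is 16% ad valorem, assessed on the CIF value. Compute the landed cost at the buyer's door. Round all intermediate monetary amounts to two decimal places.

FOB: the seller bears costs until goods are on board at the origin port; the buyer bears freight, insurance and all costs thereafter.
Already in the invoice (seller's account under FOB): export clearance, origin terminal — exclude.
CIF value = FOB price + freight + insurance = 10074.05 + 8889.94 + 356.00 = 19319.99
Import duty = 19319.99 × 16% = 3091.20
Buyer bears: freight 8889.94 + insurance 356.00 + brokerage 110.92 + delivery 2065.75 + duty 3091.20 = 14513.81
Landed cost = invoice 10074.05 + 14513.81 = 24587.86

Total landed cost: EUR 24587.86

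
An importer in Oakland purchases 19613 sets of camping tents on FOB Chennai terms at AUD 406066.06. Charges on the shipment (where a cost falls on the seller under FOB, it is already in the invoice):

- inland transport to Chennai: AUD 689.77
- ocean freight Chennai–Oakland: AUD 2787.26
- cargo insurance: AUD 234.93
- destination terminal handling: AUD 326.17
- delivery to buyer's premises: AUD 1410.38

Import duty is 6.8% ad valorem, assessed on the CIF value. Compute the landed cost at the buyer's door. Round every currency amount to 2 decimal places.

Total landed cost: AUD 438642.80

FOB: the seller bears costs until goods are on board at the origin port; the buyer bears freight, insurance and all costs thereafter.
Already in the invoice (seller's account under FOB): inland to port — exclude.
CIF value = FOB price + freight + insurance = 406066.06 + 2787.26 + 234.93 = 409088.25
Import duty = 409088.25 × 6.8% = 27818.00
Buyer bears: freight 2787.26 + insurance 234.93 + destination terminal 326.17 + delivery 1410.38 + duty 27818.00 = 32576.74
Landed cost = invoice 406066.06 + 32576.74 = 438642.80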